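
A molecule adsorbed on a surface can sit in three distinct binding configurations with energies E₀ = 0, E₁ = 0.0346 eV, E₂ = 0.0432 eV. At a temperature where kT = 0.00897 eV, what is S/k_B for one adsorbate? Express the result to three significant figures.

0.146

Eᵢ/kT = 0, 3.8573, 4.8161.
Z = Σ e^(−Eᵢ/kT) = e^(−0) + e^(−3.8573) + e^(−4.8161) = 1.0000 + 0.021125 + 0.0080983 = 1.0292.
⟨E⟩ = Σ EᵢPᵢ = 0.0010501 eV.
S/k_B = ln Z + ⟨E⟩/kT = ln(1.0292) + 0.0010501/0.00897 = 0.028782 + 0.11707 = 0.146.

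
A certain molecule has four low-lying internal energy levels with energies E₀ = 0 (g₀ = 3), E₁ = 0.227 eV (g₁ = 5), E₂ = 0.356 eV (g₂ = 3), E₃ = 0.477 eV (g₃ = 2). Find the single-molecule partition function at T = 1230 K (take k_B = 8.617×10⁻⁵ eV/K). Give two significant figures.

Z = 3.7

k_BT = 8.617×10⁻⁵ × 1230 K = 0.1060 eV.
Eᵢ/kT = 0, 2.142, 3.358, 4.500.
Z = Σ gᵢe^(−Eᵢ/kT) = 3·e^(−0) + 5·e^(−2.142) + 3·e^(−3.358) + 2·e^(−4.500) = 3.000 + 0.5871 + 0.1044 + 0.02222 = 3.714.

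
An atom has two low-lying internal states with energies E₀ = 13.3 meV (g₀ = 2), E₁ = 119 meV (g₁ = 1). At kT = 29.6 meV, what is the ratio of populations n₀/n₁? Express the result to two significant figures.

n₀/n₁ = (g₀/g₁) exp[−(E₀−E₁)/kT] = (2/1) × exp(−(-105.7 meV)/(29.6 meV)) = (2/1) × exp(3.571) = 71.

71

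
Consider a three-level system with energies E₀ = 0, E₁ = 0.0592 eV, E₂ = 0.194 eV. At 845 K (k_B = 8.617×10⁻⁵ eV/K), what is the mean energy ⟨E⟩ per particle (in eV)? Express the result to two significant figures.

k_BT = 8.617×10⁻⁵ × 845 K = 0.07281 eV.
Eᵢ/kT = 0, 0.8131, 2.664.
Z = Σ e^(−Eᵢ/kT) = e^(−0) + e^(−0.8131) + e^(−2.664) = 1.000 + 0.4435 + 0.06967 = 1.513.
⟨E⟩ = Σ Eᵢ e^(−Eᵢ/kT) / Z = (0·1.000 + 0.0592·0.4435 + 0.194·0.06967) / 1.513 = 0.026 eV.

0.026 eV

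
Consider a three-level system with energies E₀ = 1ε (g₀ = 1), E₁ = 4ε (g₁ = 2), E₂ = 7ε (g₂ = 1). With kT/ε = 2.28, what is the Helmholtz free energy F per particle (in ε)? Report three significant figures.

-0.0837 ε

Eᵢ/kT = 0.43860, 1.7544, 3.0702.
Z = Σ gᵢe^(−Eᵢ/kT) = 1·e^(−0.43860) + 2·e^(−1.7544) + 1·e^(−3.0702) = 0.64494 + 0.34602 + 0.046412 = 1.0374.
F = −kT ln Z = −2.28 × ln(1.0374) = −2.28 × 0.036718 = -0.0837 ε.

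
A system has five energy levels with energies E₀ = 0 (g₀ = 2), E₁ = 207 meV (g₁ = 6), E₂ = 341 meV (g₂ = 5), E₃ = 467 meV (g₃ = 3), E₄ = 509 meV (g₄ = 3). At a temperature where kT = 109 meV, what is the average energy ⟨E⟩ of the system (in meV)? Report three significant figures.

92.3 meV

Eᵢ/kT = 0, 1.8991, 3.1284, 4.2844, 4.6697.
Z = Σ gᵢe^(−Eᵢ/kT) = 2·e^(−0) + 6·e^(−1.8991) + 5·e^(−3.1284) + 3·e^(−4.2844) + 3·e^(−4.6697) = 2.0000 + 0.89822 + 0.21894 + 0.041346 + 0.028125 = 3.1866.
⟨E⟩ = Σ Eᵢ gᵢe^(−Eᵢ/kT) / Z = (0·2.0000 + 207·0.89822 + 341·0.21894 + 467·0.041346 + 509·0.028125) / 3.1866 = 92.3 meV.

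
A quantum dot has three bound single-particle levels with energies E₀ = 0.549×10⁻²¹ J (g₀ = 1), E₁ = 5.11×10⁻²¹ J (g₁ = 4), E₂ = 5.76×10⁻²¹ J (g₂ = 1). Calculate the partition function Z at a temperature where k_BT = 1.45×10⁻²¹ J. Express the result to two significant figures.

Eᵢ/kT = 0.3786, 3.524, 3.972.
Z = Σ gᵢe^(−Eᵢ/kT) = 1·e^(−0.3786) + 4·e^(−3.524) + 1·e^(−3.972) = 0.6848 + 0.1179 + 0.01884 = 0.8215.

Z = 0.82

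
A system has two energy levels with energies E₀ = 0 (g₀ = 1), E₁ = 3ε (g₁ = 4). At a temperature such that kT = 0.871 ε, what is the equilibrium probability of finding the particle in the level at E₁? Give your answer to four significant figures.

Eᵢ/kT = 0, 3.44432.
Z = Σ gᵢe^(−Eᵢ/kT) = 1·e^(−0) + 4·e^(−3.44432) = 1.00000 + 0.127706 = 1.12771.
P₁ = g₁ e^(−E₁/kT) / Z = 0.127706/1.12771 = 0.1132.

0.1132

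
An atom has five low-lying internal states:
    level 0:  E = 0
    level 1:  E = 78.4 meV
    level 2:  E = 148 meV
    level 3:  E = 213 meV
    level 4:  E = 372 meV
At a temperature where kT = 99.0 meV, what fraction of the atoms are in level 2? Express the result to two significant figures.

0.12

Eᵢ/kT = 0, 0.7919, 1.495, 2.152, 3.758.
Z = Σ e^(−Eᵢ/kT) = e^(−0) + e^(−0.7919) + e^(−1.495) + e^(−2.152) + e^(−3.758) = 1.000 + 0.4530 + 0.2242 + 0.1163 + 0.02333 = 1.817.
P₂ = e^(−E₂/kT) / Z = 0.2242/1.817 = 0.12.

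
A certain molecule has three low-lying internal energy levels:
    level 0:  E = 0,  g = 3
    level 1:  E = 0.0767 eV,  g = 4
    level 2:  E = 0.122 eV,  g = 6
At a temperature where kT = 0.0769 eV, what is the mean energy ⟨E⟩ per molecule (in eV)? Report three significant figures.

0.0461 eV

Eᵢ/kT = 0, 0.99740, 1.5865.
Z = Σ gᵢe^(−Eᵢ/kT) = 3·e^(−0) + 4·e^(−0.99740) + 6·e^(−1.5865) = 3.0000 + 1.4753 + 1.2278 = 5.7031.
⟨E⟩ = Σ Eᵢ gᵢe^(−Eᵢ/kT) / Z = (0·3.0000 + 0.0767·1.4753 + 0.122·1.2278) / 5.7031 = 0.0461 eV.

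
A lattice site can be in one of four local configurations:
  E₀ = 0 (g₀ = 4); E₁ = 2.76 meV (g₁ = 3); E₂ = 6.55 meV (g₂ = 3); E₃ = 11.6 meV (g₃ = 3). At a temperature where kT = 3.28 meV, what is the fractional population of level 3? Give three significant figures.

0.0151

Eᵢ/kT = 0, 0.84146, 1.9970, 3.5366.
Z = Σ gᵢe^(−Eᵢ/kT) = 4·e^(−0) + 3·e^(−0.84146) + 3·e^(−1.9970) + 3·e^(−3.5366) = 4.0000 + 1.2932 + 0.40723 + 0.087336 = 5.7878.
P₃ = g₃ e^(−E₃/kT) / Z = 0.087336/5.7878 = 0.0151.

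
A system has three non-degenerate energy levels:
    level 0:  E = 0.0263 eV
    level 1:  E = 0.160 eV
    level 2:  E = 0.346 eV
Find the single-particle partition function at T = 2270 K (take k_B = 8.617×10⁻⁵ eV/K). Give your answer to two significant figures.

Z = 1.5

k_BT = 8.617×10⁻⁵ × 2270 K = 0.1956 eV.
Eᵢ/kT = 0.1345, 0.8180, 1.769.
Z = Σ e^(−Eᵢ/kT) = e^(−0.1345) + e^(−0.8180) + e^(−1.769) = 0.8742 + 0.4413 + 0.1705 = 1.486.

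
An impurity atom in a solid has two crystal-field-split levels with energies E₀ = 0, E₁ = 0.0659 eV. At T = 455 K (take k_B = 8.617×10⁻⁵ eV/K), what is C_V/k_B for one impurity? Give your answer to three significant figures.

k_BT = 8.617×10⁻⁵ × 455 K = 0.039207 eV.
Eᵢ/kT = 0, 1.6808.
Z = Σ e^(−Eᵢ/kT) = e^(−0) + e^(−1.6808) = 1.0000 + 0.18622 = 1.1862.
⟨E⟩ = 0.010346 eV, ⟨E²⟩ = 0.00068177 eV².
C_V/k_B = (⟨E²⟩ − ⟨E⟩²)/(kT)² = (0.00068177 − 0.00010704)/0.0015372 = 0.374.

0.374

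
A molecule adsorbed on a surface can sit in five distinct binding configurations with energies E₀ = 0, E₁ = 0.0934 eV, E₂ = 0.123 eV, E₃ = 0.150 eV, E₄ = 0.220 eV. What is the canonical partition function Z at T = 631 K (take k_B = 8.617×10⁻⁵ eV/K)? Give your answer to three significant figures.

Z = 1.36

k_BT = 8.617×10⁻⁵ × 631 K = 0.054373 eV.
Eᵢ/kT = 0, 1.7178, 2.2622, 2.7587, 4.0461.
Z = Σ e^(−Eᵢ/kT) = e^(−0) + e^(−1.7178) + e^(−2.2622) + e^(−2.7587) + e^(−4.0461) = 1.0000 + 0.17946 + 0.10412 + 0.063374 + 0.017490 = 1.3644.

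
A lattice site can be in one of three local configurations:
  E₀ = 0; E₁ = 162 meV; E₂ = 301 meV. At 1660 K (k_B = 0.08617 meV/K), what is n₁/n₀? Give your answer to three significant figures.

0.322

k_BT = 0.08617 × 1660 K = 143.04 meV.
n₁/n₀ = exp[−(E₁−E₀)/kT] = exp(−(162 meV)/(143.04 meV)) = exp(-1.1326) = 0.322.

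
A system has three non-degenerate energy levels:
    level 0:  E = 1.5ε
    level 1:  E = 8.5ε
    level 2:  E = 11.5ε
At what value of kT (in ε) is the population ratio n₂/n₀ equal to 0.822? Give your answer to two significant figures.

n₂/n₀ = exp[−(E₂−E₀)/kT] = 0.822.
⇒ (E₂−E₀)/kT = ln(1/0.822) = ln(1.217) = 0.1964.
kT = 10.0ε / 0.1964 = 51 ε.

51 ε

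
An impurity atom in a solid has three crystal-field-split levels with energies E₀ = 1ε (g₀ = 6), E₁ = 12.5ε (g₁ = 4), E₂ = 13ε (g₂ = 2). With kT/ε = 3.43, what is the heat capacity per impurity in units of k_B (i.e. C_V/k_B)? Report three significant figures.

Eᵢ/kT = 0.29155, 3.6443, 3.7901.
Z = Σ gᵢe^(−Eᵢ/kT) = 6·e^(−0.29155) + 4·e^(−3.6443) + 2·e^(−3.7901) = 4.4826 + 0.10456 + 0.045187 = 4.6323.
⟨E⟩ = 1.3766 ε, ⟨E²⟩ = 6.1431 ε².
C_V/k_B = (⟨E²⟩ − ⟨E⟩²)/(kT)² = (6.1431 − 1.8950)/11.765 = 0.361.

0.361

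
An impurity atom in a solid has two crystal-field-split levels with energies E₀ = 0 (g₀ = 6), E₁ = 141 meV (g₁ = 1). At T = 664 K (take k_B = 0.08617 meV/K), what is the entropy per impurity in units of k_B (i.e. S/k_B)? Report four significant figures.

k_BT = 0.08617 × 664 K = 57.2169 meV.
Eᵢ/kT = 0, 2.46431.
Z = Σ gᵢe^(−Eᵢ/kT) = 6·e^(−0) + 1·e^(−2.46431) = 6.00000 + 0.0850675 = 6.08507.
⟨E⟩ = Σ EᵢPᵢ = 1.97114 meV.
S/k_B = ln Z + ⟨E⟩/kT = ln(6.08507) + 1.97114/57.2169 = 1.80584 + 0.0344503 = 1.840.

1.840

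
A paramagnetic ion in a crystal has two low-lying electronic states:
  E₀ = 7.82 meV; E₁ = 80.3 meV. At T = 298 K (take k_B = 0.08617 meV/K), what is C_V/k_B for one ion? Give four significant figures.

0.4220

k_BT = 0.08617 × 298 K = 25.6787 meV.
Eᵢ/kT = 0.304533, 3.12711.
Z = Σ e^(−Eᵢ/kT) = e^(−0.304533) + e^(−3.12711) = 0.737468 + 0.0438443 = 0.781312.
⟨E⟩ = 11.8873 meV, ⟨E²⟩ = 419.563 meV².
C_V/k_B = (⟨E²⟩ − ⟨E⟩²)/(kT)² = (419.563 − 141.308)/659.396 = 0.4220.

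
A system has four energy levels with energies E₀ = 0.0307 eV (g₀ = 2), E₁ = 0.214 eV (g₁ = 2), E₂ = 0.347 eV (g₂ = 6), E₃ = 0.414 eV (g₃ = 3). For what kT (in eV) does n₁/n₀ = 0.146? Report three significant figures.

0.0953 eV

n₁/n₀ = (g₁/g₀) exp[−(E₁−E₀)/kT] = 0.146.
⇒ (E₁−E₀)/kT = ln((2/2)/0.146) = ln(6.8493) = 1.9241.
kT = 0.1833 eV / 1.9241 = 0.0953 eV.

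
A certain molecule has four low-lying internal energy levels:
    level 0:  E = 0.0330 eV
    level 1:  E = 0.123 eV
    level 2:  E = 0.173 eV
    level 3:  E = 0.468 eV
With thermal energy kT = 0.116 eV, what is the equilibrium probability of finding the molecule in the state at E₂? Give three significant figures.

0.168

Eᵢ/kT = 0.28448, 1.0603, 1.4914, 4.0345.
Z = Σ e^(−Eᵢ/kT) = e^(−0.28448) + e^(−1.0603) + e^(−1.4914) + e^(−4.0345) = 0.75241 + 0.34635 + 0.22506 + 0.017695 = 1.3415.
P₂ = e^(−E₂/kT) / Z = 0.22506/1.3415 = 0.168.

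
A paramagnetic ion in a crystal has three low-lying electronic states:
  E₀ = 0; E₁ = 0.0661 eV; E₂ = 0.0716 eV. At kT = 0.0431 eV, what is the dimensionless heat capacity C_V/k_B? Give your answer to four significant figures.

0.5224

Eᵢ/kT = 0, 1.53364, 1.66125.
Z = Σ e^(−Eᵢ/kT) = e^(−0) + e^(−1.53364) + e^(−1.66125) = 1.00000 + 0.215749 + 0.189901 = 1.40565.
⟨E⟩ = 0.0198185 eV, ⟨E²⟩ = 0.00136321 eV².
C_V/k_B = (⟨E²⟩ − ⟨E⟩²)/(kT)² = (0.00136321 − 0.000392773)/0.00185761 = 0.5224.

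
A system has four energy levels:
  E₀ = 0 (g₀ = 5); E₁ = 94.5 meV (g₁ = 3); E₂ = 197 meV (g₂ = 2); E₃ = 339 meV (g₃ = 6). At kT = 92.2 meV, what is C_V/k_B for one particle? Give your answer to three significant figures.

Eᵢ/kT = 0, 1.0249, 2.1367, 3.6768.
Z = Σ gᵢe^(−Eᵢ/kT) = 5·e^(−0) + 3·e^(−1.0249) + 2·e^(−2.1367) + 6·e^(−3.6768) = 5.0000 + 1.0765 + 0.23609 + 0.15182 = 6.4644.
⟨E⟩ = 30.893 meV, ⟨E²⟩ = 5603.5 meV².
C_V/k_B = (⟨E²⟩ − ⟨E⟩²)/(kT)² = (5603.5 − 954.38)/8500.8 = 0.547.

0.547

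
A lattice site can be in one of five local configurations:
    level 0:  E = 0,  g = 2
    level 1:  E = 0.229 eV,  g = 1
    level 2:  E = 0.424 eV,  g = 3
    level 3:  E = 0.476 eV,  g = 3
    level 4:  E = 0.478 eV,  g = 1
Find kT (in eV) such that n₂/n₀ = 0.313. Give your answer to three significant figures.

0.271 eV

n₂/n₀ = (g₂/g₀) exp[−(E₂−E₀)/kT] = 0.313.
⇒ (E₂−E₀)/kT = ln((3/2)/0.313) = ln(4.7923) = 1.5670.
kT = 0.424 eV / 1.5670 = 0.271 eV.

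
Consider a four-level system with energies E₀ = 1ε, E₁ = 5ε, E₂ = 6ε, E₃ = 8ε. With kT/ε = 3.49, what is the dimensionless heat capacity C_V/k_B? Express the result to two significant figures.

0.52

Eᵢ/kT = 0.2865, 1.433, 1.719, 2.292.
Z = Σ e^(−Eᵢ/kT) = e^(−0.2865) + e^(−1.433) + e^(−1.719) + e^(−2.292) = 0.7509 + 0.2386 + 0.1792 + 0.1011 = 1.270.
⟨E⟩ = 3.014 ε, ⟨E²⟩ = 15.46 ε².
C_V/k_B = (⟨E²⟩ − ⟨E⟩²)/(kT)² = (15.46 − 9.084)/12.18 = 0.52.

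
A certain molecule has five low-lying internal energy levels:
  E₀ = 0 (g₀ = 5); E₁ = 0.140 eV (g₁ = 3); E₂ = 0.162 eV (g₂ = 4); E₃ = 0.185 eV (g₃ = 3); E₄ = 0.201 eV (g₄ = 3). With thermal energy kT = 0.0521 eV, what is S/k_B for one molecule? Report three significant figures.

2.01

Eᵢ/kT = 0, 2.6871, 3.1094, 3.5509, 3.8580.
Z = Σ gᵢe^(−Eᵢ/kT) = 5·e^(−0) + 3·e^(−2.6871) + 4·e^(−3.1094) + 3·e^(−3.5509) + 3·e^(−3.8580) = 5.0000 + 0.20423 + 0.17851 + 0.086096 + 0.063331 = 5.5322.
⟨E⟩ = Σ EᵢPᵢ = 0.015576 eV.
S/k_B = ln Z + ⟨E⟩/kT = ln(5.5322) + 0.015576/0.0521 = 1.7106 + 0.29896 = 2.01.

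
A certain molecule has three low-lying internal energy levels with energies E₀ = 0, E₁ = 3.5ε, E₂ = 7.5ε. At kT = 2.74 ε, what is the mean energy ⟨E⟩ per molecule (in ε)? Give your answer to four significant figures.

1.088 ε

Eᵢ/kT = 0, 1.27737, 2.73723.
Z = Σ e^(−Eᵢ/kT) = e^(−0) + e^(−1.27737) + e^(−2.73723) = 1.00000 + 0.278770 + 0.0647495 = 1.34352.
⟨E⟩ = Σ Eᵢ e^(−Eᵢ/kT) / Z = (0·1.00000 + 3.5·0.278770 + 7.5·0.0647495) / 1.34352 = 1.088 ε.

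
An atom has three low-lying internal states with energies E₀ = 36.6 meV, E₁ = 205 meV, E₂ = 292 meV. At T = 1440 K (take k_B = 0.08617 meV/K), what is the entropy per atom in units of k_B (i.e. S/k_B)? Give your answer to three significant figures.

0.768

k_BT = 0.08617 × 1440 K = 124.08 meV.
Eᵢ/kT = 0.29497, 1.6522, 2.3533.
Z = Σ e^(−Eᵢ/kT) = e^(−0.29497) + e^(−1.6522) + e^(−2.3533) = 0.74455 + 0.19163 + 0.095055 = 1.0312.
⟨E⟩ = Σ EᵢPᵢ = 91.438 meV.
S/k_B = ln Z + ⟨E⟩/kT = ln(1.0312) + 91.438/124.08 = 0.030723 + 0.73693 = 0.768.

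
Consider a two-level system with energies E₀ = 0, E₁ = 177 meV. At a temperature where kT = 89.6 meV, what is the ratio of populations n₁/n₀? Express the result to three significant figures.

n₁/n₀ = exp[−(E₁−E₀)/kT] = exp(−(177 meV)/(89.6 meV)) = exp(-1.9754) = 0.139.

0.139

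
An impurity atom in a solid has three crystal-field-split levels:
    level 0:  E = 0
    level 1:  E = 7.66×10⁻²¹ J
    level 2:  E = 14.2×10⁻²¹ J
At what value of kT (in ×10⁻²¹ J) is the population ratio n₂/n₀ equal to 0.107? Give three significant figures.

6.35 ×10⁻²¹ J

n₂/n₀ = exp[−(E₂−E₀)/kT] = 0.107.
⇒ (E₂−E₀)/kT = ln(1/0.107) = ln(9.3458) = 2.2349.
kT = 14.2 ×10⁻²¹ J / 2.2349 = 6.35 ×10⁻²¹ J.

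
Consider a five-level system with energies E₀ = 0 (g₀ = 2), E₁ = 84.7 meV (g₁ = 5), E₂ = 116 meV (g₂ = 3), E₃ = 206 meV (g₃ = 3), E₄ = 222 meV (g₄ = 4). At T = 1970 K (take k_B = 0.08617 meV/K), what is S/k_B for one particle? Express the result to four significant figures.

2.735

k_BT = 0.08617 × 1970 K = 169.755 meV.
Eᵢ/kT = 0, 0.498954, 0.683338, 1.21351, 1.30777.
Z = Σ gᵢe^(−Eᵢ/kT) = 2·e^(−0) + 5·e^(−0.498954) + 3·e^(−0.683338) + 3·e^(−1.21351) + 4·e^(−1.30777) = 2.00000 + 3.03583 + 1.51479 + 0.891457 + 1.08169 = 8.52377.
⟨E⟩ = Σ EᵢPᵢ = 100.498 meV.
S/k_B = ln Z + ⟨E⟩/kT = ln(8.52377) + 100.498/169.755 = 2.14286 + 0.592018 = 2.735.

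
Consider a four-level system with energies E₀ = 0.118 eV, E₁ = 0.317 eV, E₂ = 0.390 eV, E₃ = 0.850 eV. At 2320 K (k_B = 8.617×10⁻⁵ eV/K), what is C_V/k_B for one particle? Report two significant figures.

0.48

k_BT = 8.617×10⁻⁵ × 2320 K = 0.1999 eV.
Eᵢ/kT = 0.5903, 1.586, 1.951, 4.252.
Z = Σ e^(−Eᵢ/kT) = e^(−0.5903) + e^(−1.586) + e^(−1.951) + e^(−4.252) = 0.5542 + 0.2047 + 0.1421 + 0.01424 = 0.9152.
⟨E⟩ = 0.2161 eV, ⟨E²⟩ = 0.06577 eV².
C_V/k_B = (⟨E²⟩ − ⟨E⟩²)/(kT)² = (0.06577 − 0.04670)/0.03996 = 0.48.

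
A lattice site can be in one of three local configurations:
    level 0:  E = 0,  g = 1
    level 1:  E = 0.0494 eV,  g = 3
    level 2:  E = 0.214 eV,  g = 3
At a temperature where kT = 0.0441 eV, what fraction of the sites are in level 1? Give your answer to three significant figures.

0.489

Eᵢ/kT = 0, 1.1202, 4.8526.
Z = Σ gᵢe^(−Eᵢ/kT) = 1·e^(−0) + 3·e^(−1.1202) + 3·e^(−4.8526) = 1.0000 + 0.97864 + 0.023424 = 2.0021.
P₁ = g₁ e^(−E₁/kT) / Z = 0.97864/2.0021 = 0.489.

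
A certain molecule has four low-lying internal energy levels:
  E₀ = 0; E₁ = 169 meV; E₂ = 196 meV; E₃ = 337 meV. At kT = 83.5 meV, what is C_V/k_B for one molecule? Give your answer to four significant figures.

0.8842

Eᵢ/kT = 0, 2.02395, 2.34731, 4.03593.
Z = Σ e^(−Eᵢ/kT) = e^(−0) + e^(−2.02395) + e^(−2.34731) + e^(−4.03593) = 1.00000 + 0.132133 + 0.0956261 + 0.0176692 = 1.24543.
⟨E⟩ = 37.7602 meV, ⟨E²⟩ = 7591.03 meV².
C_V/k_B = (⟨E²⟩ − ⟨E⟩²)/(kT)² = (7591.03 − 1425.83)/6972.25 = 0.8842.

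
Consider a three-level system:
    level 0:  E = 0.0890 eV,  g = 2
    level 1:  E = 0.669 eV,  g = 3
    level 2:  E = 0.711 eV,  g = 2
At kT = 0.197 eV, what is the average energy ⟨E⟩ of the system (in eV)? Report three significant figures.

0.153 eV

Eᵢ/kT = 0.45178, 3.3959, 3.6091.
Z = Σ gᵢe^(−Eᵢ/kT) = 2·e^(−0.45178) + 3·e^(−3.3959) + 2·e^(−3.6091) = 1.2730 + 0.10053 + 0.054152 = 1.4277.
⟨E⟩ = Σ Eᵢ gᵢe^(−Eᵢ/kT) / Z = (0.0890·1.2730 + 0.669·0.10053 + 0.711·0.054152) / 1.4277 = 0.153 eV.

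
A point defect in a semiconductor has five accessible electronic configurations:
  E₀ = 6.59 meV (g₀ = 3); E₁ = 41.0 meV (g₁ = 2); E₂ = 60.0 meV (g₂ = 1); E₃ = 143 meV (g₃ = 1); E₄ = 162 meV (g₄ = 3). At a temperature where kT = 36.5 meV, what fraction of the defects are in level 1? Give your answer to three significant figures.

0.191

Eᵢ/kT = 0.18055, 1.1233, 1.6438, 3.9178, 4.4384.
Z = Σ gᵢe^(−Eᵢ/kT) = 3·e^(−0.18055) + 2·e^(−1.1233) + 1·e^(−1.6438) + 1·e^(−3.9178) + 3·e^(−4.4384) = 2.5044 + 0.65041 + 0.19324 + 0.019885 + 0.035444 = 3.4034.
P₁ = g₁ e^(−E₁/kT) / Z = 0.65041/3.4034 = 0.191.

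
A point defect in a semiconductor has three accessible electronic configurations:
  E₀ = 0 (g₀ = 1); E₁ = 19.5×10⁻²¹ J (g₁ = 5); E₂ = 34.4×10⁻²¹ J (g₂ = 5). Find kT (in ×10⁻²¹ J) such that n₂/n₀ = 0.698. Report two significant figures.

n₂/n₀ = (g₂/g₀) exp[−(E₂−E₀)/kT] = 0.698.
⇒ (E₂−E₀)/kT = ln((5/1)/0.698) = ln(7.163) = 1.969.
kT = 34.4 ×10⁻²¹ J / 1.969 = 17 ×10⁻²¹ J.

17 ×10⁻²¹ J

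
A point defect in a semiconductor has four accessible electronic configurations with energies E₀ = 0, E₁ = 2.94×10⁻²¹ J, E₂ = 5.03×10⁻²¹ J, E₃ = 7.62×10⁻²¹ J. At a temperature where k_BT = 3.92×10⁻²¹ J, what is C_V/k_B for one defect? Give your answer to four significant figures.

Eᵢ/kT = 0, 0.750000, 1.28316, 1.94388.
Z = Σ e^(−Eᵢ/kT) = e^(−0) + e^(−0.750000) + e^(−1.28316) + e^(−1.94388) = 1.00000 + 0.472367 + 0.277160 + 0.143147 = 1.89267.
⟨E⟩ = 2.04666, ⟨E²⟩ = 10.2538.
C_V/k_B = (⟨E²⟩ − ⟨E⟩²)/(kT)² = (10.2538 − 4.18882)/15.3664 = 0.3947.

0.3947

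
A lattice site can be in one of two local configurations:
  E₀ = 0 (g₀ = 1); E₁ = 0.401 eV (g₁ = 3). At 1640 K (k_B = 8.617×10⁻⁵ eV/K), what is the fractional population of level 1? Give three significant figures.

k_BT = 8.617×10⁻⁵ × 1640 K = 0.14132 eV.
Eᵢ/kT = 0, 2.8375.
Z = Σ gᵢe^(−Eᵢ/kT) = 1·e^(−0) + 3·e^(−2.8375) = 1.0000 + 0.17572 = 1.1757.
P₁ = g₁ e^(−E₁/kT) / Z = 0.17572/1.1757 = 0.149.

0.149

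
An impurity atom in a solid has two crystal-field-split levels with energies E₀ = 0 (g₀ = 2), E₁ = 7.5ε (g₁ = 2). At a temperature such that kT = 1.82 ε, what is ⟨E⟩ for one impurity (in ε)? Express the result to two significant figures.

Eᵢ/kT = 0, 4.121.
Z = Σ gᵢe^(−Eᵢ/kT) = 2·e^(−0) + 2·e^(−4.121) = 2.000 + 0.03246 = 2.032.
⟨E⟩ = Σ Eᵢ gᵢe^(−Eᵢ/kT) / Z = (0·2.000 + 7.5·0.03246) / 2.032 = 0.12 ε.

0.12 ε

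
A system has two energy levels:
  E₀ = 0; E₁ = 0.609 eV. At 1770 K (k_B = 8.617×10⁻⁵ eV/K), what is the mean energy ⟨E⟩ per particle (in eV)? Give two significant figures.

k_BT = 8.617×10⁻⁵ × 1770 K = 0.1525 eV.
Eᵢ/kT = 0, 3.993.
Z = Σ e^(−Eᵢ/kT) = e^(−0) + e^(−3.993) = 1.000 + 0.01844 = 1.018.
⟨E⟩ = Σ Eᵢ e^(−Eᵢ/kT) / Z = (0·1.000 + 0.609·0.01844) / 1.018 = 0.011 eV.

0.011 eV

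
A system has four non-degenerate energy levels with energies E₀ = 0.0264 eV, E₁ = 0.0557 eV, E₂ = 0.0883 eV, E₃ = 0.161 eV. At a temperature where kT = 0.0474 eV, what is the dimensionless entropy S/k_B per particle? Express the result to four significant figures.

1.082

Eᵢ/kT = 0.556962, 1.17511, 1.86287, 3.39662.
Z = Σ e^(−Eᵢ/kT) = e^(−0.556962) + e^(−1.17511) + e^(−1.86287) + e^(−3.39662) = 0.572947 + 0.308785 + 0.155226 + 0.0334863 = 1.07044.
⟨E⟩ = Σ EᵢPᵢ = 0.0480390 eV.
S/k_B = ln Z + ⟨E⟩/kT = ln(1.07044) + 0.0480390/0.0474 = 0.0680698 + 1.01348 = 1.082.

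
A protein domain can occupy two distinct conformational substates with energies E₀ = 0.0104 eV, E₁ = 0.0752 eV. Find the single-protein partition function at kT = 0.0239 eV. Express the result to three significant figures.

Z = 0.690

Eᵢ/kT = 0.43515, 3.1464.
Z = Σ e^(−Eᵢ/kT) = e^(−0.43515) + e^(−3.1464) = 0.64717 + 0.043007 = 0.69018.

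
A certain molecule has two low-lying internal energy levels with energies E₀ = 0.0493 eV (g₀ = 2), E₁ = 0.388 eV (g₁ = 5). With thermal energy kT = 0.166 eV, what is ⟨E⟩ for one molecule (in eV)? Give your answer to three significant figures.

Eᵢ/kT = 0.29699, 2.3373.
Z = Σ gᵢe^(−Eᵢ/kT) = 2·e^(−0.29699) + 5·e^(−2.3373) = 1.4861 + 0.48294 = 1.9690.
⟨E⟩ = Σ Eᵢ gᵢe^(−Eᵢ/kT) / Z = (0.0493·1.4861 + 0.388·0.48294) / 1.9690 = 0.132 eV.

0.132 eV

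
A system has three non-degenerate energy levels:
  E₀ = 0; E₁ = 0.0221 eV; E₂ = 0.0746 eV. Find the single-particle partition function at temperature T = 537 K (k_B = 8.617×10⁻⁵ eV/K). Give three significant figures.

k_BT = 8.617×10⁻⁵ × 537 K = 0.046273 eV.
Eᵢ/kT = 0, 0.47760, 1.6122.
Z = Σ e^(−Eᵢ/kT) = e^(−0) + e^(−0.47760) + e^(−1.6122) = 1.0000 + 0.62027 + 0.19945 = 1.8197.

Z = 1.82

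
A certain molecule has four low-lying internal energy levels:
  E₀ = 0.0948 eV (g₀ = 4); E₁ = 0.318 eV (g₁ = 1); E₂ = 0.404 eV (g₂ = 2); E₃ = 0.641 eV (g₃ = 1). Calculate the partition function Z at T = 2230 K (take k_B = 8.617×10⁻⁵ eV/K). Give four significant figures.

k_BT = 8.617×10⁻⁵ × 2230 K = 0.192159 eV.
Eᵢ/kT = 0.493341, 1.65488, 2.10243, 3.33578.
Z = Σ gᵢe^(−Eᵢ/kT) = 4·e^(−0.493341) + 1·e^(−1.65488) + 2·e^(−2.10243) + 1·e^(−3.33578) = 2.44233 + 0.191115 + 0.244318 + 0.0355868 = 2.91335.

Z = 2.913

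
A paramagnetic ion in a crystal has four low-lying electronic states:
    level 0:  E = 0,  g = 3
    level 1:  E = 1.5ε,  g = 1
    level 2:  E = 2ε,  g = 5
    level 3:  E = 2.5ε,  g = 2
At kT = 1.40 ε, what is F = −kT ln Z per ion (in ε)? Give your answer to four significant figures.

-2.218 ε

Eᵢ/kT = 0, 1.07143, 1.42857, 1.78571.
Z = Σ gᵢe^(−Eᵢ/kT) = 3·e^(−0) + 1·e^(−1.07143) + 5·e^(−1.42857) + 2·e^(−1.78571) = 3.00000 + 0.342518 + 1.19826 + 0.335356 = 4.87613.
F = −kT ln Z = −1.40 × ln(4.87613) = −1.40 × 1.58435 = -2.218 ε.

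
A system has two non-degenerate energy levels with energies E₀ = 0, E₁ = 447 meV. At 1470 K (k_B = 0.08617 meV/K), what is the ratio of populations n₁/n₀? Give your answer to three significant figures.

0.0293

k_BT = 0.08617 × 1470 K = 126.67 meV.
n₁/n₀ = exp[−(E₁−E₀)/kT] = exp(−(447 meV)/(126.67 meV)) = exp(-3.5289) = 0.0293.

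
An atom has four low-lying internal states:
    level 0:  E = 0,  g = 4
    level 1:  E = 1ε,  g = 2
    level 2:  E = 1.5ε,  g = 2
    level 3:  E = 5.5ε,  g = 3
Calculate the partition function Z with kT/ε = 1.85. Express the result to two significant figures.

Eᵢ/kT = 0, 0.5405, 0.8108, 2.973.
Z = Σ gᵢe^(−Eᵢ/kT) = 4·e^(−0) + 2·e^(−0.5405) + 2·e^(−0.8108) + 3·e^(−2.973) = 4.000 + 1.165 + 0.8890 + 0.1534 = 6.207.

Z = 6.2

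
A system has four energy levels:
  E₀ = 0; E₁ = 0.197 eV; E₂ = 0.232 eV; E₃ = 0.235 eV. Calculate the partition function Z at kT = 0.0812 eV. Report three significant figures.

Z = 1.20

Eᵢ/kT = 0, 2.4261, 2.8571, 2.8941.
Z = Σ e^(−Eᵢ/kT) = e^(−0) + e^(−2.4261) + e^(−2.8571) + e^(−2.8941) = 1.0000 + 0.088381 + 0.057435 + 0.055349 = 1.2012.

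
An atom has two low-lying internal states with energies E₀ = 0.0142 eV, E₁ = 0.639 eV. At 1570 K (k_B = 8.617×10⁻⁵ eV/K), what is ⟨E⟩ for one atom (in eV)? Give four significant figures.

0.02031 eV

k_BT = 8.617×10⁻⁵ × 1570 K = 0.135287 eV.
Eᵢ/kT = 0.104962, 4.72329.
Z = Σ e^(−Eᵢ/kT) = e^(−0.104962) + e^(−4.72329) = 0.900359 + 0.00888590 = 0.909245.
⟨E⟩ = Σ Eᵢ e^(−Eᵢ/kT) / Z = (0.0142·0.900359 + 0.639·0.00888590) / 0.909245 = 0.02031 eV.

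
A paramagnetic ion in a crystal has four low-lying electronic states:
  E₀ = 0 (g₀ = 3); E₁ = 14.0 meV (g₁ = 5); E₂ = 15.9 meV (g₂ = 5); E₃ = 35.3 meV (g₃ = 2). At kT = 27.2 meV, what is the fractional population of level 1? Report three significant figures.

0.321

Eᵢ/kT = 0, 0.51471, 0.58456, 1.2978.
Z = Σ gᵢe^(−Eᵢ/kT) = 3·e^(−0) + 5·e^(−0.51471) + 5·e^(−0.58456) + 2·e^(−1.2978) = 3.0000 + 2.9884 + 2.7868 + 0.54626 = 9.3215.
P₁ = g₁ e^(−E₁/kT) / Z = 2.9884/9.3215 = 0.321.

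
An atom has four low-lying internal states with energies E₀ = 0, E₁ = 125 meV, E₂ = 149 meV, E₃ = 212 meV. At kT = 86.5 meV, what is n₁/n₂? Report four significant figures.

n₁/n₂ = exp[−(E₁−E₂)/kT] = exp(−(-24 meV)/(86.5 meV)) = exp(0.277457) = 1.320.

1.320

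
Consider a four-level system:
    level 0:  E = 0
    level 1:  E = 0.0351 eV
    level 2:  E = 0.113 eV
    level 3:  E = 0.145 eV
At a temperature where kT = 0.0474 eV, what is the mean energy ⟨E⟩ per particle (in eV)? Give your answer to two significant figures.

0.021 eV

Eᵢ/kT = 0, 0.7405, 2.384, 3.059.
Z = Σ e^(−Eᵢ/kT) = e^(−0) + e^(−0.7405) + e^(−2.384) + e^(−3.059) = 1.000 + 0.4769 + 0.09218 + 0.04693 = 1.616.
⟨E⟩ = Σ Eᵢ e^(−Eᵢ/kT) / Z = (0·1.000 + 0.0351·0.4769 + 0.113·0.09218 + 0.145·0.04693) / 1.616 = 0.021 eV.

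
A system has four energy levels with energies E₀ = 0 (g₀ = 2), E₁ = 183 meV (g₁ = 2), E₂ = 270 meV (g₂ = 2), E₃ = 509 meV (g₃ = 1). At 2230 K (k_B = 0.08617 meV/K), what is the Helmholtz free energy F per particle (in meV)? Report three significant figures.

-231 meV

k_BT = 0.08617 × 2230 K = 192.16 meV.
Eᵢ/kT = 0, 0.95233, 1.4051, 2.6488.
Z = Σ gᵢe^(−Eᵢ/kT) = 2·e^(−0) + 2·e^(−0.95233) + 2·e^(−1.4051) + 1·e^(−2.6488) = 2.0000 + 0.77168 + 0.49069 + 0.070736 = 3.3331.
F = −kT ln Z = −192.16 × ln(3.3331) = −192.16 × 1.2039 = -231 meV.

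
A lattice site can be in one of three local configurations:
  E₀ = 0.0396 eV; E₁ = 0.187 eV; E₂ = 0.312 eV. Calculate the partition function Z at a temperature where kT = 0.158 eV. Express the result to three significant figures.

Eᵢ/kT = 0.25063, 1.1835, 1.9747.
Z = Σ e^(−Eᵢ/kT) = e^(−0.25063) + e^(−1.1835) + e^(−1.9747) = 0.77831 + 0.30621 + 0.13880 = 1.2233.

Z = 1.22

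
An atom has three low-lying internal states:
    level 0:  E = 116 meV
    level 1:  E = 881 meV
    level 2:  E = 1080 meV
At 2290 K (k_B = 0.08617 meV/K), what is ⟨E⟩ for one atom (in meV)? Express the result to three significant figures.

k_BT = 0.08617 × 2290 K = 197.33 meV.
Eᵢ/kT = 0.58785, 4.4646, 5.4731.
Z = Σ e^(−Eᵢ/kT) = e^(−0.58785) + e^(−4.4646) + e^(−5.4731) = 0.55552 + 0.011509 + 0.0041982 = 0.57123.
⟨E⟩ = Σ Eᵢ e^(−Eᵢ/kT) / Z = (116·0.55552 + 881·0.011509 + 1080·0.0041982) / 0.57123 = 138 meV.

138 meV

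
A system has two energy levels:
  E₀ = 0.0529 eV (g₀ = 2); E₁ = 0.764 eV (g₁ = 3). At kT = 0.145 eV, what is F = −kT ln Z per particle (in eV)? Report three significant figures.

Eᵢ/kT = 0.36483, 5.2690.
Z = Σ gᵢe^(−Eᵢ/kT) = 2·e^(−0.36483) + 3·e^(−5.2690) = 1.3886 + 0.015446 = 1.4040.
F = −kT ln Z = −0.145 × ln(1.4040) = −0.145 × 0.33933 = -0.0492 eV.

-0.0492 eV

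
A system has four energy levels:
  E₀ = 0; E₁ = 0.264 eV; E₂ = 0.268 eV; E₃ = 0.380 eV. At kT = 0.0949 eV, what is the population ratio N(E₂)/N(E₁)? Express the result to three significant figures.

0.959

n₂/n₁ = exp[−(E₂−E₁)/kT] = exp(−(0.004 eV)/(0.0949 eV)) = exp(-0.042150) = 0.959.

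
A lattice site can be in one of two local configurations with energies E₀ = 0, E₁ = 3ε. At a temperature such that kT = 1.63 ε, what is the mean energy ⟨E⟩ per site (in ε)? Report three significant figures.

Eᵢ/kT = 0, 1.8405.
Z = Σ e^(−Eᵢ/kT) = e^(−0) + e^(−1.8405) = 1.0000 + 0.15874 = 1.1587.
⟨E⟩ = Σ Eᵢ e^(−Eᵢ/kT) / Z = (0·1.0000 + 3·0.15874) / 1.1587 = 0.411 ε.

0.411 ε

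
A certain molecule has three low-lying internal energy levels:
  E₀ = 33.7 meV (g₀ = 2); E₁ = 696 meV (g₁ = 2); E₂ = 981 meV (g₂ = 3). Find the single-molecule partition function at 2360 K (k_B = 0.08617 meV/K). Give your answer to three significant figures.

Z = 1.78

k_BT = 0.08617 × 2360 K = 203.36 meV.
Eᵢ/kT = 0.16572, 3.4225, 4.8240.
Z = Σ gᵢe^(−Eᵢ/kT) = 2·e^(−0.16572) + 2·e^(−3.4225) + 3·e^(−4.8240) = 1.6946 + 0.065262 + 0.024104 = 1.7840.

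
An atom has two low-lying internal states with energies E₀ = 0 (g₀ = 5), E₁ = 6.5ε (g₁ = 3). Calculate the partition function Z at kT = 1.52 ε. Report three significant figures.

Eᵢ/kT = 0, 4.2763.
Z = Σ gᵢe^(−Eᵢ/kT) = 5·e^(−0) + 3·e^(−4.2763) = 5.0000 + 0.041682 = 5.0417.

Z = 5.04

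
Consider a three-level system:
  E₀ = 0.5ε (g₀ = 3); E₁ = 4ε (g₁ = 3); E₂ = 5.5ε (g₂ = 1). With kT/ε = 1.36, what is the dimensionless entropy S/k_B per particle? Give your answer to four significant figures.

1.389

Eᵢ/kT = 0.367647, 2.94118, 4.04412.
Z = Σ gᵢe^(−Eᵢ/kT) = 3·e^(−0.367647) + 3·e^(−2.94118) + 1·e^(−4.04412) = 2.07708 + 0.158410 + 0.0175251 = 2.25302.
⟨E⟩ = Σ EᵢPᵢ = 0.784977 ε.
S/k_B = ln Z + ⟨E⟩/kT = ln(2.25302) + 0.784977/1.36 = 0.812272 + 0.577189 = 1.389.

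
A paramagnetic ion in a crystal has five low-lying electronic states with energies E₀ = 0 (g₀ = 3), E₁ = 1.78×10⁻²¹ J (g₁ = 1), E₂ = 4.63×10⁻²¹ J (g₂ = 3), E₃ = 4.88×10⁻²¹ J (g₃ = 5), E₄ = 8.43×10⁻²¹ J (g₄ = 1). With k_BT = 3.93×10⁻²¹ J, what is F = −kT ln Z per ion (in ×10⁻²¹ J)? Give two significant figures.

-7.1 ×10⁻²¹ J

Eᵢ/kT = 0, 0.4529, 1.178, 1.242, 2.145.
Z = Σ gᵢe^(−Eᵢ/kT) = 3·e^(−0) + 1·e^(−0.4529) + 3·e^(−1.178) + 5·e^(−1.242) + 1·e^(−2.145) = 3.000 + 0.6358 + 0.9237 + 1.444 + 0.1171 = 6.121.
F = −kT ln Z = −3.93 × ln(6.121) = −3.93 × 1.812 = -7.1 ×10⁻²¹ J.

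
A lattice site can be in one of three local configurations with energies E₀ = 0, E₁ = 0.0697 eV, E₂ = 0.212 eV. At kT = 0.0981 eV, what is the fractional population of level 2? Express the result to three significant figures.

0.0717

Eᵢ/kT = 0, 0.71050, 2.1611.
Z = Σ e^(−Eᵢ/kT) = e^(−0) + e^(−0.71050) + e^(−2.1611) = 1.0000 + 0.49140 + 0.11520 = 1.6066.
P₂ = e^(−E₂/kT) / Z = 0.11520/1.6066 = 0.0717.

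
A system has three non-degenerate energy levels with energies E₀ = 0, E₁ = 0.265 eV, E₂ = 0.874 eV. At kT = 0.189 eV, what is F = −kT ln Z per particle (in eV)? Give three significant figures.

-0.0431 eV

Eᵢ/kT = 0, 1.4021, 4.6243.
Z = Σ e^(−Eᵢ/kT) = e^(−0) + e^(−1.4021) + e^(−4.6243) = 1.0000 + 0.24608 + 0.0098105 = 1.2559.
F = −kT ln Z = −0.189 × ln(1.2559) = −0.189 × 0.22785 = -0.0431 eV.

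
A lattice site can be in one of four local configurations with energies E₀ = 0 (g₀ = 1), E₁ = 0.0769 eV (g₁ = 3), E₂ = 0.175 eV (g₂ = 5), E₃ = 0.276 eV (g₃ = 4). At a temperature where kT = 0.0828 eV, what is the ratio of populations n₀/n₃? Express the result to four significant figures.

7.008

n₀/n₃ = (g₀/g₃) exp[−(E₀−E₃)/kT] = (1/4) × exp(−(-0.276 eV)/(0.0828 eV)) = (1/4) × exp(3.33333) = 7.008.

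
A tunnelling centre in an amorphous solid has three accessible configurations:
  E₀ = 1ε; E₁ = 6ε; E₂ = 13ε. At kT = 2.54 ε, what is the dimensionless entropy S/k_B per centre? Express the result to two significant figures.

0.41

Eᵢ/kT = 0.3937, 2.362, 5.118.
Z = Σ e^(−Eᵢ/kT) = e^(−0.3937) + e^(−2.362) + e^(−5.118) = 0.6746 + 0.09423 + 0.005988 = 0.7748.
⟨E⟩ = Σ EᵢPᵢ = 1.701 ε.
S/k_B = ln Z + ⟨E⟩/kT = ln(0.7748) + 1.701/2.54 = -0.2552 + 0.6697 = 0.41.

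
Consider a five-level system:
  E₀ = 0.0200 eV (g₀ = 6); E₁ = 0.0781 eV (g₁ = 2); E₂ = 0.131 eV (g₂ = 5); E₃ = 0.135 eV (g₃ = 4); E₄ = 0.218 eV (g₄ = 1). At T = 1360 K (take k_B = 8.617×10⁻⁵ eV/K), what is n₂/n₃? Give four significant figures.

1.293

k_BT = 8.617×10⁻⁵ × 1360 K = 0.117191 eV.
n₂/n₃ = (g₂/g₃) exp[−(E₂−E₃)/kT] = (5/4) × exp(−(-0.004 eV)/(0.117191 eV)) = (5/4) × exp(0.0341323) = 1.293.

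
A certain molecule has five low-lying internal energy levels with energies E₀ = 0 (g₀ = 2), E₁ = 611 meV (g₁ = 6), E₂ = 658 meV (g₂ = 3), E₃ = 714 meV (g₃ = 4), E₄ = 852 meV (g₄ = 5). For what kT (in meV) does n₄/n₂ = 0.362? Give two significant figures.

n₄/n₂ = (g₄/g₂) exp[−(E₄−E₂)/kT] = 0.362.
⇒ (E₄−E₂)/kT = ln((5/3)/0.362) = ln(4.604) = 1.527.
kT = 194 meV / 1.527 = 130 meV.

130 meV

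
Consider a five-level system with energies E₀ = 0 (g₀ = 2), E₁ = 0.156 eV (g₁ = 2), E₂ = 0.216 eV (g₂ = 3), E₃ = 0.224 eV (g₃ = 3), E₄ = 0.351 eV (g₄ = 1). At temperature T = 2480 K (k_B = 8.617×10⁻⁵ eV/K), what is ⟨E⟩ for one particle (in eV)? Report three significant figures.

k_BT = 8.617×10⁻⁵ × 2480 K = 0.21370 eV.
Eᵢ/kT = 0, 0.73000, 1.0108, 1.0482, 1.6425.
Z = Σ gᵢe^(−Eᵢ/kT) = 2·e^(−0) + 2·e^(−0.73000) + 3·e^(−1.0108) + 3·e^(−1.0482) + 1·e^(−1.6425) = 2.0000 + 0.96382 + 1.0918 + 1.0517 + 0.19350 = 5.3008.
⟨E⟩ = Σ Eᵢ gᵢe^(−Eᵢ/kT) / Z = (0·2.0000 + 0.156·0.96382 + 0.216·1.0918 + 0.224·1.0517 + 0.351·0.19350) / 5.3008 = 0.130 eV.

0.130 eV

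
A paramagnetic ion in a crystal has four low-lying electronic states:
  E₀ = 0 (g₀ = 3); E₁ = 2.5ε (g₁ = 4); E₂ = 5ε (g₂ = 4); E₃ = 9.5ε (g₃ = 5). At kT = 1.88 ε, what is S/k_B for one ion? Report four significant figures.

Eᵢ/kT = 0, 1.32979, 2.65957, 5.05319.
Z = Σ gᵢe^(−Eᵢ/kT) = 3·e^(−0) + 4·e^(−1.32979) + 4·e^(−2.65957) + 5·e^(−5.05319) = 3.00000 + 1.05813 + 0.279913 + 0.0319446 = 4.36999.
⟨E⟩ = Σ EᵢPᵢ = 0.995051 ε.
S/k_B = ln Z + ⟨E⟩/kT = ln(4.36999) + 0.995051/1.88 = 1.47476 + 0.529282 = 2.004.

2.004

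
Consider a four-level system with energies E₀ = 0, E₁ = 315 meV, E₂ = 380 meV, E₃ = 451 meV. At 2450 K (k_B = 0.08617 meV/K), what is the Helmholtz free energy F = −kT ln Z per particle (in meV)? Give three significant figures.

k_BT = 0.08617 × 2450 K = 211.12 meV.
Eᵢ/kT = 0, 1.4920, 1.7999, 2.1362.
Z = Σ e^(−Eᵢ/kT) = e^(−0) + e^(−1.4920) + e^(−1.7999) + e^(−2.1362) = 1.0000 + 0.22492 + 0.16532 + 0.11810 = 1.5083.
F = −kT ln Z = −211.12 × ln(1.5083) = −211.12 × 0.41098 = -86.8 meV.

-86.8 meV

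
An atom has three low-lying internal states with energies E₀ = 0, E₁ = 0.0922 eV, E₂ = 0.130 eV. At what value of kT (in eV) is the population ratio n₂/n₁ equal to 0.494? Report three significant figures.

0.0536 eV

n₂/n₁ = exp[−(E₂−E₁)/kT] = 0.494.
⇒ (E₂−E₁)/kT = ln(1/0.494) = ln(2.0243) = 0.70522.
kT = 0.0378 eV / 0.70522 = 0.0536 eV.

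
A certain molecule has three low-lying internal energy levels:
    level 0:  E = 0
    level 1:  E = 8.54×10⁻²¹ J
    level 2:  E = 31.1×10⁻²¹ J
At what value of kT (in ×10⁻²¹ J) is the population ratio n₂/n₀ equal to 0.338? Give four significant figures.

28.67 ×10⁻²¹ J

n₂/n₀ = exp[−(E₂−E₀)/kT] = 0.338.
⇒ (E₂−E₀)/kT = ln(1/0.338) = ln(2.95858) = 1.08471.
kT = 31.1 ×10⁻²¹ J / 1.08471 = 28.67 ×10⁻²¹ J.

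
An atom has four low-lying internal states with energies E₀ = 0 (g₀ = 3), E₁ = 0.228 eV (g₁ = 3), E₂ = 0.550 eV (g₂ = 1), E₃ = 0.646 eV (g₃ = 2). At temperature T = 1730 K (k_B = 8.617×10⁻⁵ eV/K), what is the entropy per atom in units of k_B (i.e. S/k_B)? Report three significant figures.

k_BT = 8.617×10⁻⁵ × 1730 K = 0.14907 eV.
Eᵢ/kT = 0, 1.5295, 3.6895, 4.3335.
Z = Σ gᵢe^(−Eᵢ/kT) = 3·e^(−0) + 3·e^(−1.5295) + 1·e^(−3.6895) + 2·e^(−4.3335) = 3.0000 + 0.64993 + 0.024984 + 0.026243 = 3.7012.
⟨E⟩ = Σ EᵢPᵢ = 0.048330 eV.
S/k_B = ln Z + ⟨E⟩/kT = ln(3.7012) + 0.048330/0.14907 = 1.3087 + 0.32421 = 1.63.

1.63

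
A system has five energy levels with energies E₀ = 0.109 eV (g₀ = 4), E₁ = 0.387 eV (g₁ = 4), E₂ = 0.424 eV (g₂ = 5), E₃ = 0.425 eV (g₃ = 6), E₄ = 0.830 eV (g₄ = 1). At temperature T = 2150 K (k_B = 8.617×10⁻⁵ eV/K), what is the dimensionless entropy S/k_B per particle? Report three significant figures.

2.63

k_BT = 8.617×10⁻⁵ × 2150 K = 0.18527 eV.
Eᵢ/kT = 0.58833, 2.0888, 2.2886, 2.2939, 4.4799.
Z = Σ gᵢe^(−Eᵢ/kT) = 4·e^(−0.58833) + 4·e^(−2.0888) + 5·e^(−2.2886) + 6·e^(−2.2939) + 1·e^(−4.4799) = 2.2210 + 0.49534 + 0.50704 + 0.60523 + 0.011335 = 3.8399.
⟨E⟩ = Σ EᵢPᵢ = 0.23839 eV.
S/k_B = ln Z + ⟨E⟩/kT = ln(3.8399) + 0.23839/0.18527 = 1.3454 + 1.2867 = 2.63.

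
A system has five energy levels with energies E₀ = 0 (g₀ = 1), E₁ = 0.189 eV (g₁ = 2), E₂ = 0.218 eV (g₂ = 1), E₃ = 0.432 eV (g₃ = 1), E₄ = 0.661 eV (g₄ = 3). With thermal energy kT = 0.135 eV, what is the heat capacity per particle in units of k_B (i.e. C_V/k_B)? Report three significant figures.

0.882

Eᵢ/kT = 0, 1.4000, 1.6148, 3.2000, 4.8963.
Z = Σ gᵢe^(−Eᵢ/kT) = 1·e^(−0) + 2·e^(−1.4000) + 1·e^(−1.6148) + 1·e^(−3.2000) + 3·e^(−4.8963) = 1.0000 + 0.49319 + 0.19893 + 0.040762 + 0.022423 = 1.7553.
⟨E⟩ = 0.096286 eV, ⟨E²⟩ = 0.025338 eV².
C_V/k_B = (⟨E²⟩ − ⟨E⟩²)/(kT)² = (0.025338 − 0.0092710)/0.018225 = 0.882.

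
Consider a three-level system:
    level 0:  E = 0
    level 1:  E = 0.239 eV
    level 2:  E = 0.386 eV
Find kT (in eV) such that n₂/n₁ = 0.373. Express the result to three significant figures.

n₂/n₁ = exp[−(E₂−E₁)/kT] = 0.373.
⇒ (E₂−E₁)/kT = ln(1/0.373) = ln(2.6810) = 0.98619.
kT = 0.147 eV / 0.98619 = 0.149 eV.

0.149 eV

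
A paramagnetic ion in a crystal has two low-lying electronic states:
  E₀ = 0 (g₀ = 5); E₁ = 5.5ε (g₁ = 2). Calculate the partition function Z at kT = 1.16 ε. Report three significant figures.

Eᵢ/kT = 0, 4.7414.
Z = Σ gᵢe^(−Eᵢ/kT) = 5·e^(−0) + 2·e^(−4.7414) = 5.0000 + 0.017453 = 5.0175.

Z = 5.02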